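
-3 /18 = -0.17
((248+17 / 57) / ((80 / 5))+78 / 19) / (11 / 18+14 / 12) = 11.04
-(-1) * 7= 7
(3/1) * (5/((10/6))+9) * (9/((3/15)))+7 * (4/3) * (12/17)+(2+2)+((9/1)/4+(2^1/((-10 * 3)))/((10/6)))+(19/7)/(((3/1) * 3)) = 174904991/107100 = 1633.10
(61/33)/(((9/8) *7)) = 488/2079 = 0.23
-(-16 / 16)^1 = 1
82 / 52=41 / 26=1.58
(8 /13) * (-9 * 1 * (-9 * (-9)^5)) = -38263752 /13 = -2943365.54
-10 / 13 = -0.77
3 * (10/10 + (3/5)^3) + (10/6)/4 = 6097/1500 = 4.06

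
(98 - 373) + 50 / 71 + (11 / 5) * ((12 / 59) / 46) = -132133189 / 481735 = -274.29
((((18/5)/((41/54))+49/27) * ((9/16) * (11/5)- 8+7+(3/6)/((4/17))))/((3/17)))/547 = 4318391/26912400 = 0.16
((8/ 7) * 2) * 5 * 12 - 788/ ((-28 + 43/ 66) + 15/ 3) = 1780056/ 10325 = 172.40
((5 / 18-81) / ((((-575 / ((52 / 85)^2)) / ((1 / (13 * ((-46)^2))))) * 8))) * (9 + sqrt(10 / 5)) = 18889 * sqrt(2) / 79115917500 + 18889 / 8790657500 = 0.00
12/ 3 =4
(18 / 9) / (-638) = -1 / 319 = -0.00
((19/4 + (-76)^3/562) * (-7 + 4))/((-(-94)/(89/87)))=25.35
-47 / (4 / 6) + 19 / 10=-343 / 5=-68.60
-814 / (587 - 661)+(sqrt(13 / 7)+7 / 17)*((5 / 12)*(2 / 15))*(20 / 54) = 5*sqrt(91) / 1701+45476 / 4131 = 11.04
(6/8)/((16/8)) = 3/8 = 0.38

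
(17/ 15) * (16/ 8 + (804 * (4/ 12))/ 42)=2992/ 315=9.50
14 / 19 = 0.74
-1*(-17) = 17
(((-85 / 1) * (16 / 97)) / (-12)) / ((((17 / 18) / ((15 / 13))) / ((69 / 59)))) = 124200 / 74399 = 1.67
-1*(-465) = 465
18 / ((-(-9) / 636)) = 1272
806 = 806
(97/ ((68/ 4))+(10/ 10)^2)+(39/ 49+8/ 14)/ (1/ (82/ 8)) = 69043/ 3332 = 20.72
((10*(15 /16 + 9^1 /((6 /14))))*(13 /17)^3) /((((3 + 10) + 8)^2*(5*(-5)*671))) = -85683 /6461381080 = -0.00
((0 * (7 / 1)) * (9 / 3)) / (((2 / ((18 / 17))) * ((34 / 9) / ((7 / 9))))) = 0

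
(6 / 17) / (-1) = -6 / 17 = -0.35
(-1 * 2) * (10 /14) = -10 /7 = -1.43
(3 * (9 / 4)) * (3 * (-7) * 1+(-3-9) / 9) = -603 / 4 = -150.75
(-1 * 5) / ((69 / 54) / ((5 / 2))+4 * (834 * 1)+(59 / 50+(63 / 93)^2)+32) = -2162250 / 1457421371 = -0.00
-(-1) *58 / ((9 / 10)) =580 / 9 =64.44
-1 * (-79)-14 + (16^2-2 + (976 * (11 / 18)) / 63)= 186241 / 567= 328.47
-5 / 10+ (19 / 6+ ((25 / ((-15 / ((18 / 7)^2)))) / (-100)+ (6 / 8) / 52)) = 426733 / 152880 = 2.79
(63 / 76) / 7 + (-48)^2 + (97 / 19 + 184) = 189485 / 76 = 2493.22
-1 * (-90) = 90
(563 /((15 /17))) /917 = 9571 /13755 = 0.70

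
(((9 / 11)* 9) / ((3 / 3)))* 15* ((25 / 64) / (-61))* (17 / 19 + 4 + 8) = -7441875 / 815936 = -9.12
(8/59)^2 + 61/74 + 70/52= 3664948/1674361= 2.19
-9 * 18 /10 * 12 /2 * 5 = -486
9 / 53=0.17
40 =40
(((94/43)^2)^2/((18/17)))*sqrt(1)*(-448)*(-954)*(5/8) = 19696734762880/3418801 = 5761298.99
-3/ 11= -0.27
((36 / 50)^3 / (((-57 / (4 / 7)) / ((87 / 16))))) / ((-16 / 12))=63423 / 4156250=0.02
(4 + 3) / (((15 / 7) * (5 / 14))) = 686 / 75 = 9.15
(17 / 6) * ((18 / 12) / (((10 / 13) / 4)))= 221 / 10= 22.10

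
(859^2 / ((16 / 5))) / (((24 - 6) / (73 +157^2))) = 45604735205 / 144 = 316699550.03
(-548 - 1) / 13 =-549 / 13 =-42.23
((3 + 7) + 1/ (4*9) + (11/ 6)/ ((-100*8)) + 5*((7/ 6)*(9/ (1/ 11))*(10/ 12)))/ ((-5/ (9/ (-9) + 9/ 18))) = 7074367/ 144000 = 49.13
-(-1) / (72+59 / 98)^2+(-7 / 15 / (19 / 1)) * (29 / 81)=-2010961267 / 233727429825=-0.01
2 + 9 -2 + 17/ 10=107/ 10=10.70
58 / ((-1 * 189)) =-58 / 189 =-0.31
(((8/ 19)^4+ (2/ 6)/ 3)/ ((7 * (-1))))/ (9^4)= -167185/ 53867273103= -0.00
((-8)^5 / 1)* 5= -163840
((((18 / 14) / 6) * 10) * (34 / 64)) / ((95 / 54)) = 1377 / 2128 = 0.65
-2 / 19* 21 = -42 / 19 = -2.21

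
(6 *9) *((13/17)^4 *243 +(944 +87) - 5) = 5002174926/83521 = 59891.22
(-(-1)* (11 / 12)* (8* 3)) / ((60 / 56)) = 308 / 15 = 20.53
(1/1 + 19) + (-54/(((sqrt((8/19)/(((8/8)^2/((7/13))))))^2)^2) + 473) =-557.54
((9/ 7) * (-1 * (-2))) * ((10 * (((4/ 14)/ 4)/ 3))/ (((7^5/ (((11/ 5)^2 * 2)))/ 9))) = 13068/ 4117715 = 0.00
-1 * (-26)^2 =-676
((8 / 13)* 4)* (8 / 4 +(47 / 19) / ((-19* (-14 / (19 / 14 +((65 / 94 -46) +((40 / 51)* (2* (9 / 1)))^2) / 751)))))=4.96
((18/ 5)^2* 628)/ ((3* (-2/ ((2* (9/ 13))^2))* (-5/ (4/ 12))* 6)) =610416/ 21125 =28.90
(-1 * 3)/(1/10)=-30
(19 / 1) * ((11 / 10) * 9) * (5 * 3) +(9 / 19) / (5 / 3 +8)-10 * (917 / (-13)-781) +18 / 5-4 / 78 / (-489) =1191677005561 / 105081210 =11340.53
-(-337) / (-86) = -3.92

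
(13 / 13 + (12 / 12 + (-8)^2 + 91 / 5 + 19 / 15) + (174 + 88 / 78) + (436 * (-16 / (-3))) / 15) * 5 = 2078.09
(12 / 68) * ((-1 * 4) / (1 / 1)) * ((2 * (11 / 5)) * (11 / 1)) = -2904 / 85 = -34.16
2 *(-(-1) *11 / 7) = 3.14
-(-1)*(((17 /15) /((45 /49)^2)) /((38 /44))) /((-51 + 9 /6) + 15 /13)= -0.03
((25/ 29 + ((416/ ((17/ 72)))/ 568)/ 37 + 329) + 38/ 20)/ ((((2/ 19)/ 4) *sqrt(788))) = 81657683371 *sqrt(197)/ 2551368670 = 449.22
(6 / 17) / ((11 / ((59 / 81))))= 118 / 5049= 0.02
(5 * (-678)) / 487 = -3390 / 487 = -6.96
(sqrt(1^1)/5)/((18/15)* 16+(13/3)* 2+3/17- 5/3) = 17/2242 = 0.01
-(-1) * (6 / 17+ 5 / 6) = 121 / 102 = 1.19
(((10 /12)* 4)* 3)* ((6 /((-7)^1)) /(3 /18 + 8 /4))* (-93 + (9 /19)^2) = 12057120 /32851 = 367.02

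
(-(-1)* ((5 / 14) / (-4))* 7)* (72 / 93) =-15 / 31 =-0.48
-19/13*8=-152/13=-11.69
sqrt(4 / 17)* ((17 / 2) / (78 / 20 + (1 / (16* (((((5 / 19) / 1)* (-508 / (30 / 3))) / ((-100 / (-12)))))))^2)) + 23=743224320* sqrt(17) / 2899702973 + 23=24.06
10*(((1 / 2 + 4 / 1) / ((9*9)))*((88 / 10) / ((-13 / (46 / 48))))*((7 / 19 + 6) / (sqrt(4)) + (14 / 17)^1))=-218339 / 151164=-1.44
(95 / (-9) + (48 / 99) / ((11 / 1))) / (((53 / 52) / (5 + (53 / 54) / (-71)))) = -51.42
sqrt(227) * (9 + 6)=15 * sqrt(227)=226.00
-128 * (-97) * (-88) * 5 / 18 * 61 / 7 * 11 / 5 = -366569984 / 63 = -5818571.17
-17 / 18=-0.94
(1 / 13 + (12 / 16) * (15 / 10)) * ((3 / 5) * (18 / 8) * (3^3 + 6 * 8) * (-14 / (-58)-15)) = -5416875 / 3016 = -1796.05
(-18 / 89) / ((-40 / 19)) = 171 / 1780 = 0.10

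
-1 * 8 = -8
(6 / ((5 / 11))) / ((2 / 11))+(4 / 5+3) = 382 / 5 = 76.40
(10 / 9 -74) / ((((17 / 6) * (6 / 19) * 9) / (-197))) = 2455408 / 1377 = 1783.16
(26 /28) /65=1 /70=0.01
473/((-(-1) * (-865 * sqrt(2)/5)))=-473 * sqrt(2)/346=-1.93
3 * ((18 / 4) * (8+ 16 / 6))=144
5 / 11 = 0.45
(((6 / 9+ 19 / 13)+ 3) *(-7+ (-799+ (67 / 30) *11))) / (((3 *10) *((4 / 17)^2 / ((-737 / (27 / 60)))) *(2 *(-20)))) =-4993194899 / 50544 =-98789.07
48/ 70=24/ 35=0.69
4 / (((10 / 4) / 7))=56 / 5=11.20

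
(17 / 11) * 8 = 136 / 11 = 12.36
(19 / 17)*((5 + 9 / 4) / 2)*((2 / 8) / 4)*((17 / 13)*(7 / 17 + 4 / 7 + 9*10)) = 5965677 / 198016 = 30.13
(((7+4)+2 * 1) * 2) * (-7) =-182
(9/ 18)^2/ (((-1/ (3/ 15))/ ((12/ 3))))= -0.20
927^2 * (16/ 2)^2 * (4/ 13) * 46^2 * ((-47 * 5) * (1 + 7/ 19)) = -218782688532480/ 19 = -11514878343814.74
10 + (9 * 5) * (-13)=-575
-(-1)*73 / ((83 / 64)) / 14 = 4.02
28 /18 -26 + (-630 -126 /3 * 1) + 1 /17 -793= -227876 /153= -1489.39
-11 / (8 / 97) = -1067 / 8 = -133.38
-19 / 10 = -1.90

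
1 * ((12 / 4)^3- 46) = -19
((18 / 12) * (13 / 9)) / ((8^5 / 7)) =91 / 196608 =0.00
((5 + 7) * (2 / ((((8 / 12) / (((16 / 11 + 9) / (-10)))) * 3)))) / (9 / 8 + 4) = -1104 / 451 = -2.45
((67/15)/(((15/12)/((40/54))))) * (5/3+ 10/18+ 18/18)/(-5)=-1.71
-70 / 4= -35 / 2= -17.50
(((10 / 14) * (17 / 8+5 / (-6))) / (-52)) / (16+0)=-155 / 139776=-0.00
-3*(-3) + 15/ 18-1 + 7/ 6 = 10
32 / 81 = 0.40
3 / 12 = 1 / 4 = 0.25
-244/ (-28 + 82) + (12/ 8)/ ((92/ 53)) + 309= 1516957/ 4968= 305.35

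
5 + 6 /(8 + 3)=61 /11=5.55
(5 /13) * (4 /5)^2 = 16 /65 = 0.25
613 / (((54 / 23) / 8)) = 56396 / 27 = 2088.74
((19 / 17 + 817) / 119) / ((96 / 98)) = 8113 / 1156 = 7.02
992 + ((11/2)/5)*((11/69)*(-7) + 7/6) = 1369037/1380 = 992.06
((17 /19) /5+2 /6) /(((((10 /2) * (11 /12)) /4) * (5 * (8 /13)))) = 0.15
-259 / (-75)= 259 / 75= 3.45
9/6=3/2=1.50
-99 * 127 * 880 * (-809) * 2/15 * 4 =4773850752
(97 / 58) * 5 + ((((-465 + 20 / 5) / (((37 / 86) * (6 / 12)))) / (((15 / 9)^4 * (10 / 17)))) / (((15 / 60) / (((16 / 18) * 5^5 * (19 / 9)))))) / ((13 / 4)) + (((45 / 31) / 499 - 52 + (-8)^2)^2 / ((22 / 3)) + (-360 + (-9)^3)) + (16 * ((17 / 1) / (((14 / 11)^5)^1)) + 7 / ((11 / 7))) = -4206989974155544207350725 / 1234185483922096706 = -3408717.76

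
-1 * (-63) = 63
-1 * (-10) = 10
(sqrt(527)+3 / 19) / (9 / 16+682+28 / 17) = 272 / 1178665+272* sqrt(527) / 186105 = 0.03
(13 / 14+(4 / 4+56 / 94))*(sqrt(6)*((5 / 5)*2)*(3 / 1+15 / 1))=222.60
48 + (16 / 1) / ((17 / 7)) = 928 / 17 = 54.59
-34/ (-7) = 34/ 7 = 4.86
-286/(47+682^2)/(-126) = 143/29305773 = 0.00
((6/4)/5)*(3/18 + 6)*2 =37/10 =3.70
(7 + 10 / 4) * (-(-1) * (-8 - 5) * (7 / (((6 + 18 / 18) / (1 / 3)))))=-247 / 6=-41.17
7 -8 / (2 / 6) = -17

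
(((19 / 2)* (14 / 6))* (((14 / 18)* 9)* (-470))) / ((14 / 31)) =-968905 / 6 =-161484.17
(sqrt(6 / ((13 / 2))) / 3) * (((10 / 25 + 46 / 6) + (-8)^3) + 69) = -13048 * sqrt(39) / 585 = -139.29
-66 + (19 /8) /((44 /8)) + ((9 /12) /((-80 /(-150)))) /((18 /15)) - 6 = -49559 /704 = -70.40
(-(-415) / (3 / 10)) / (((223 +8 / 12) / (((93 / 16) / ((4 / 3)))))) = 578925 / 21472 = 26.96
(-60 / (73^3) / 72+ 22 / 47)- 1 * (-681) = 74758952723 / 109702794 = 681.47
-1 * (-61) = 61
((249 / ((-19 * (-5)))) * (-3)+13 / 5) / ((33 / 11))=-100 / 57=-1.75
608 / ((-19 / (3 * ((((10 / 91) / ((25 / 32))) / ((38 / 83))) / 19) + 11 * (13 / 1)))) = -751885856 / 164255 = -4577.55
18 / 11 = 1.64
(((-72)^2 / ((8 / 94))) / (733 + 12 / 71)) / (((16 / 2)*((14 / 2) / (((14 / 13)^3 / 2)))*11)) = 105956424 / 1258013185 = 0.08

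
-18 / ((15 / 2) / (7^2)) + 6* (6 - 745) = -22758 / 5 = -4551.60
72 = 72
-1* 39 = -39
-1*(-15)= 15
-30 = -30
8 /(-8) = -1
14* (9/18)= 7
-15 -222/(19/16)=-3837/19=-201.95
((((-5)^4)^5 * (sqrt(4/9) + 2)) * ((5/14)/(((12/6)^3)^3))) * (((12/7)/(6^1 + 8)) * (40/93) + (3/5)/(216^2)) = 593406581878662109375/63499935744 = 9344994997.65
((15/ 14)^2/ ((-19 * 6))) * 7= -75/ 1064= -0.07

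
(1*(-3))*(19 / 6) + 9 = -1 / 2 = -0.50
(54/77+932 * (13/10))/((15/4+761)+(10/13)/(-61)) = 1480486592/933912595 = 1.59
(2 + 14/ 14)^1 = 3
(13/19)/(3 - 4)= -13/19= -0.68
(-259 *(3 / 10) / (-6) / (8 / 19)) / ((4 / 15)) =14763 / 128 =115.34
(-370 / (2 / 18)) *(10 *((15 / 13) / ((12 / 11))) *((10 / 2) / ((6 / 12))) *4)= -18315000 / 13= -1408846.15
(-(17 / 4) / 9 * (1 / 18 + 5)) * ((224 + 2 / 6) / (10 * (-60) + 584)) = 1041131 / 31104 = 33.47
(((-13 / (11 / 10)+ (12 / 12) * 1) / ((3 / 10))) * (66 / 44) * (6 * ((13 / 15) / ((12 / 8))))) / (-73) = 6188 / 2409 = 2.57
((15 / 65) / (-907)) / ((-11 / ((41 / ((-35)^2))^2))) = 0.00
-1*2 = -2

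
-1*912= -912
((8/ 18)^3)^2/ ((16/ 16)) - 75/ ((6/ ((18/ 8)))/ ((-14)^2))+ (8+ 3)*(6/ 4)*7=-2868182981/ 531441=-5396.99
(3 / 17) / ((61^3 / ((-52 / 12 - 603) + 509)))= -0.00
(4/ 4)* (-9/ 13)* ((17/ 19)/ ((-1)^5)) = 153/ 247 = 0.62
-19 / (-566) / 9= 19 / 5094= 0.00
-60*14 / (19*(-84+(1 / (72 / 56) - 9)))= 756 / 1577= 0.48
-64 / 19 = -3.37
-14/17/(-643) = 0.00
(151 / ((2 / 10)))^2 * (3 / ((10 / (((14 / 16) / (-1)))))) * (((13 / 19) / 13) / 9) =-875.04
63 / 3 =21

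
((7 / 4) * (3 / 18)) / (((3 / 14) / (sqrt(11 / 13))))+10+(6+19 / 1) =36.25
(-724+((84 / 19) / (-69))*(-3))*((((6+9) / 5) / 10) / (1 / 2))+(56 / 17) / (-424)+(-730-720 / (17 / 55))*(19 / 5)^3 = -1656750157233 / 9843425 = -168310.33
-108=-108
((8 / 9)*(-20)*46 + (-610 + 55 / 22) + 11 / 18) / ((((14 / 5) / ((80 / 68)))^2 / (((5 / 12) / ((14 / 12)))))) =-26712500 / 297381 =-89.83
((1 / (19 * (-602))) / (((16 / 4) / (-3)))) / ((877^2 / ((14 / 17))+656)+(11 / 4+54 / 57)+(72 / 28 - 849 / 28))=3 / 42758643580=0.00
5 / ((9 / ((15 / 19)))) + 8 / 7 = 631 / 399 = 1.58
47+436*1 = 483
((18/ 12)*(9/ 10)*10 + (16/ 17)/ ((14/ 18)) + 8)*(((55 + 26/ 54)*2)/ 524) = 578335/ 120258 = 4.81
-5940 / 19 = -312.63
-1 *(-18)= 18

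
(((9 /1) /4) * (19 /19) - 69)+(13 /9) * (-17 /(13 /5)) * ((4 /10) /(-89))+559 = 1577305 /3204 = 492.29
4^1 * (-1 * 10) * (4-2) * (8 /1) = -640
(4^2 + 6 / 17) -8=142 / 17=8.35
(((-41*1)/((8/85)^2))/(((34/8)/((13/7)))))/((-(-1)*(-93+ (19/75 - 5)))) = 16989375/821072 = 20.69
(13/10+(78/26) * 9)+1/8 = 1137/40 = 28.42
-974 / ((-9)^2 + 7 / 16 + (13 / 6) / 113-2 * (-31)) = -5282976 / 778109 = -6.79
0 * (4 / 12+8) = 0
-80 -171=-251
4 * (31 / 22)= 62 / 11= 5.64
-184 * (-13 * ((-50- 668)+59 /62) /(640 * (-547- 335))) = 632983 /208320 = 3.04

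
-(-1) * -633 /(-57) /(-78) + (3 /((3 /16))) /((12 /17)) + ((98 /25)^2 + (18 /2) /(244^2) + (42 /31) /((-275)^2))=1306285651721857 /34474953370000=37.89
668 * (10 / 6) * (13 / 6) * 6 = 43420 / 3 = 14473.33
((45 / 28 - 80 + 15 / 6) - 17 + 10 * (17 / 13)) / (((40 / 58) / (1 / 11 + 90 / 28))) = -428851333 / 1121120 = -382.52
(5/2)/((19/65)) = 325/38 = 8.55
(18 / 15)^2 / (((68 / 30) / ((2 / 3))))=36 / 85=0.42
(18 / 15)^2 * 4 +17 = 569 / 25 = 22.76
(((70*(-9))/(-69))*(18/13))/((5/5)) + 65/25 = 22787/1495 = 15.24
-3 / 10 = -0.30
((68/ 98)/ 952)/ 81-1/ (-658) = 0.00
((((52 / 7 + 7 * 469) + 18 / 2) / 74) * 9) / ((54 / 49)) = 40418 / 111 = 364.13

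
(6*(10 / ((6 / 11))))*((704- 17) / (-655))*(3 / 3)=-115.37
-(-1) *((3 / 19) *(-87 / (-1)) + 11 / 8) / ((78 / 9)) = 6891 / 3952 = 1.74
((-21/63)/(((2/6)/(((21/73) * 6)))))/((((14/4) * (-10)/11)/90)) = 3564/73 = 48.82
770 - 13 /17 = 769.24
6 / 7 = 0.86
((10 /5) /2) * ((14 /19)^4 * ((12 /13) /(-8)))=-57624 /1694173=-0.03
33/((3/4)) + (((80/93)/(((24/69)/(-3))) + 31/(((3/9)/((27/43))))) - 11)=111940/1333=83.98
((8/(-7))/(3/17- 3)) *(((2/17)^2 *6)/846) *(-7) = -2/7191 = -0.00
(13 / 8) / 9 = 13 / 72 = 0.18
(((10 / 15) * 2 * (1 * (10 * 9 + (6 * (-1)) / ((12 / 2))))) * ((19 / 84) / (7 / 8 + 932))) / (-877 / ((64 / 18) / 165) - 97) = -432896 / 613781650881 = -0.00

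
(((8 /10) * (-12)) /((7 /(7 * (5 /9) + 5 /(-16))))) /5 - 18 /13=-2.37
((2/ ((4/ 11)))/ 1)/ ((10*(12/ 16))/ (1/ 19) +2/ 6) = 33/ 857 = 0.04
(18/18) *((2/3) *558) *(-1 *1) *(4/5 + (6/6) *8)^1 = -16368/5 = -3273.60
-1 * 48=-48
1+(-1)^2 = 2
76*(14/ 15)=1064/ 15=70.93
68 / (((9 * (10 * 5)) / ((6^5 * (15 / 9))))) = 9792 / 5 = 1958.40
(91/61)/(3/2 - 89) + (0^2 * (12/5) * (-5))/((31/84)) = -26/1525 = -0.02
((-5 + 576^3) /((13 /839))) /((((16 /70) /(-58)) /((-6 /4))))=488221270677105 /104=4694435294972.16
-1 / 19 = -0.05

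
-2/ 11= -0.18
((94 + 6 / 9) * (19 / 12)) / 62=1349 / 558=2.42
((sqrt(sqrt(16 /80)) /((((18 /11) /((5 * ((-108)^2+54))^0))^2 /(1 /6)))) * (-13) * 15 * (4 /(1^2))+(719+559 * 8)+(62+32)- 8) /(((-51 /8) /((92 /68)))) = -323656 /289+144716 * 5^(3 /4) /70227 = -1113.03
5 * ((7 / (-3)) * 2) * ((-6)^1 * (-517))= -72380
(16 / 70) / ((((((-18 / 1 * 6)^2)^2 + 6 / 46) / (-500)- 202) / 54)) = -993600 / 21920133277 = -0.00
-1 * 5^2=-25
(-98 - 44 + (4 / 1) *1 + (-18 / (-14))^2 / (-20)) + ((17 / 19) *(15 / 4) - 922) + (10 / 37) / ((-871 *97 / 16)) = -15377094523054 / 14551618445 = -1056.73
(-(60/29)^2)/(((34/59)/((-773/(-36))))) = -2280350/14297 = -159.50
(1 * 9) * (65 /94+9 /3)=3123 /94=33.22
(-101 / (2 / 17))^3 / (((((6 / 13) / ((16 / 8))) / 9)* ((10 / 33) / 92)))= -149836378733613 / 20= -7491818936680.65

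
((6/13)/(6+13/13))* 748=4488/91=49.32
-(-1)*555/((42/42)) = 555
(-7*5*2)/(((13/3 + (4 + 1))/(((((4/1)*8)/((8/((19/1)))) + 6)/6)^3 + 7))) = -172775/9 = -19197.22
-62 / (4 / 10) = -155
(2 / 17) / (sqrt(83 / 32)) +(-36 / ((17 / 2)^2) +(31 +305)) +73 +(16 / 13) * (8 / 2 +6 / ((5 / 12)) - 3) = 8 * sqrt(166) / 1411 +8029753 / 18785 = 427.53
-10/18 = -5/9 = -0.56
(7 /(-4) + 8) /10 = 5 /8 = 0.62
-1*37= -37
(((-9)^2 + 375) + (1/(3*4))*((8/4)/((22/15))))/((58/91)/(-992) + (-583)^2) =226458596/168753528625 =0.00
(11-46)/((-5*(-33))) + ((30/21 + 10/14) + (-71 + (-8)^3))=-134227/231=-581.07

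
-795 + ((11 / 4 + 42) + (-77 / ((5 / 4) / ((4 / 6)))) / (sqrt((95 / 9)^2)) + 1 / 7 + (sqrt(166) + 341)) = -400.11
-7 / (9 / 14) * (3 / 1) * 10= -980 / 3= -326.67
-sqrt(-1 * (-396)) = -6 * sqrt(11) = -19.90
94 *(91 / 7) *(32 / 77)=39104 / 77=507.84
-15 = -15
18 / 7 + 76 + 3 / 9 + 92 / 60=8446 / 105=80.44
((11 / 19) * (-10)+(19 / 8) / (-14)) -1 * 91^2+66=-17494201 / 2128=-8220.96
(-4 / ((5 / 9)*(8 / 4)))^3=-5832 / 125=-46.66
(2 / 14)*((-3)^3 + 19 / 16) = -59 / 16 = -3.69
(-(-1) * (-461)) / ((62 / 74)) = -17057 / 31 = -550.23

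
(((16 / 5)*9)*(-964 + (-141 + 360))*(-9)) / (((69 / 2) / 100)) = 12873600 / 23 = 559721.74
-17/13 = -1.31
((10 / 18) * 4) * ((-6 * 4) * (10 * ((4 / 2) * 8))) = -25600 / 3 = -8533.33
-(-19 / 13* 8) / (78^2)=0.00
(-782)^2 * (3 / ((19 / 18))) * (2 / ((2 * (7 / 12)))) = 396267552 / 133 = 2979455.28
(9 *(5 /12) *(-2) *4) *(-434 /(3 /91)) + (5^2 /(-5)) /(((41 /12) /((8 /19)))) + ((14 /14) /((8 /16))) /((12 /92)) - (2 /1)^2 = 922999826 /2337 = 394950.72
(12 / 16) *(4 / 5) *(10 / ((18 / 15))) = 5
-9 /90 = -1 /10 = -0.10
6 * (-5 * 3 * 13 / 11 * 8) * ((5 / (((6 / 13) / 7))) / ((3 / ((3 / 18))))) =-3584.85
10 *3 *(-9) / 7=-38.57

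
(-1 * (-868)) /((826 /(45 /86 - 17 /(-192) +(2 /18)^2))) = 4312999 /6575904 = 0.66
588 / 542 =294 / 271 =1.08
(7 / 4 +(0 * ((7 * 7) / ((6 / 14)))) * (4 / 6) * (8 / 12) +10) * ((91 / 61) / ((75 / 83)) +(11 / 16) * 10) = 100.18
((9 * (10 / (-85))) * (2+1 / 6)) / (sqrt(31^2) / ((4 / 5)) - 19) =-156 / 1343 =-0.12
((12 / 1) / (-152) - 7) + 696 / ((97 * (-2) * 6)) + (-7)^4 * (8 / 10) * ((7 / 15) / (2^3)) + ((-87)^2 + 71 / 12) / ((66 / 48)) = 8535034493 / 1520475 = 5613.40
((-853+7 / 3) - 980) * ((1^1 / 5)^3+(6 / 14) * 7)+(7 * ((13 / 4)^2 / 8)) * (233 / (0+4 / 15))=493193471 / 192000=2568.72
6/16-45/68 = -39/136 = -0.29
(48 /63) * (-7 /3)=-16 /9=-1.78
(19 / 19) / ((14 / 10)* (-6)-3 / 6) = -0.11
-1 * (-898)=898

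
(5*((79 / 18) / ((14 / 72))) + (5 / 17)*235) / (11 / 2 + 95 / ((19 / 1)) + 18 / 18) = 43310 / 2737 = 15.82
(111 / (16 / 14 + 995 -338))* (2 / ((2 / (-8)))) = -6216 / 4607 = -1.35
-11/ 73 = -0.15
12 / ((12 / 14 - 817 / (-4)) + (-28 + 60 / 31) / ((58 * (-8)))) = 100688 / 1721457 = 0.06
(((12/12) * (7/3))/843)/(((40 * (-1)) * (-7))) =1/101160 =0.00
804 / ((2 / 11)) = 4422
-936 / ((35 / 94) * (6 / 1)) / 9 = -4888 / 105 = -46.55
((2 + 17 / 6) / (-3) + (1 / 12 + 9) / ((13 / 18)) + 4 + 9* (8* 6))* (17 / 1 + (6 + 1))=418360 / 39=10727.18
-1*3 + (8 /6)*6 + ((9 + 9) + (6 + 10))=39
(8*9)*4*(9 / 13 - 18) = -64800 / 13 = -4984.62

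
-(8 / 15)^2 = -0.28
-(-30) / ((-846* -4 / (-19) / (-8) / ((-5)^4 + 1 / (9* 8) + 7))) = 4322975 / 5076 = 851.65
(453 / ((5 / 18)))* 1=8154 / 5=1630.80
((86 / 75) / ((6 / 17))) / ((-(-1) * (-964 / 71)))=-51901 / 216900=-0.24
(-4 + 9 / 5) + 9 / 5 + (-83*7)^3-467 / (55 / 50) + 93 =-10786780012 / 55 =-196123272.95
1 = 1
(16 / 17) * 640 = 10240 / 17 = 602.35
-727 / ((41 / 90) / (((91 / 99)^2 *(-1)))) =60202870 / 44649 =1348.36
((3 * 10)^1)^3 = 27000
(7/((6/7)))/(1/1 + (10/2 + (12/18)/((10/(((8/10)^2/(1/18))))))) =6125/5076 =1.21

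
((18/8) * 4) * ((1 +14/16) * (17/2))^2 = 585225/256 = 2286.04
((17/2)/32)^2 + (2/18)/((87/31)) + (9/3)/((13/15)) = 148914979/41693184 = 3.57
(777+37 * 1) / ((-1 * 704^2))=-37 / 22528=-0.00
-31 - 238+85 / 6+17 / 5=-7543 / 30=-251.43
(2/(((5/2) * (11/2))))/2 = 4/55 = 0.07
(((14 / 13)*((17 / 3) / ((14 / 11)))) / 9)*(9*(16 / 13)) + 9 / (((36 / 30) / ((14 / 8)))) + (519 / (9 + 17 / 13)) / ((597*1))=1033481915 / 54078648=19.11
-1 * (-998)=998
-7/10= -0.70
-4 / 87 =-0.05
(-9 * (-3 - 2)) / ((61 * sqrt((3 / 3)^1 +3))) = 45 / 122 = 0.37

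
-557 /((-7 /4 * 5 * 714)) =1114 /12495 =0.09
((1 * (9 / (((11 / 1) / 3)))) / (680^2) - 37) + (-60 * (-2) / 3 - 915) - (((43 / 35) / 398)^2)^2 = -436666445267119648312841 / 478800929614783160000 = -912.00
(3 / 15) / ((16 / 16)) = 1 / 5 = 0.20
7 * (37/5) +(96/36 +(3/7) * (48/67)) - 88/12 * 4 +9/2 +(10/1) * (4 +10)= 2391061/14070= 169.94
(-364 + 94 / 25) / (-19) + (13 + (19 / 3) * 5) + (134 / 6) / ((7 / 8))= 46804 / 525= 89.15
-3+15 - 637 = -625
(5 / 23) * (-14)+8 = 114 / 23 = 4.96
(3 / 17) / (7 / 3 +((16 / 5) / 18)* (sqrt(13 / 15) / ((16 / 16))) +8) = 941625 / 55123231 -1080* sqrt(195) / 55123231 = 0.02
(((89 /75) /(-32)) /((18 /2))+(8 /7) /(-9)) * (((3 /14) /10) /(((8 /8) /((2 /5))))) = -19823 /17640000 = -0.00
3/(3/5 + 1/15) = 9/2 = 4.50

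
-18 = -18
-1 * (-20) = 20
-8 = -8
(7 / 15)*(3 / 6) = 7 / 30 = 0.23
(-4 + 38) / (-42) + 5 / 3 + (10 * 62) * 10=43406 / 7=6200.86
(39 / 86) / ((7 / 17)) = 663 / 602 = 1.10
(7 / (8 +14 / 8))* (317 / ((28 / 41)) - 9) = 12745 / 39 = 326.79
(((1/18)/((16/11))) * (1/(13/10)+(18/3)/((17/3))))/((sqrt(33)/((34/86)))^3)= 29189 * sqrt(33)/7367436648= 0.00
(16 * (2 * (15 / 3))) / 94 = 80 / 47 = 1.70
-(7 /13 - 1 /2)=-1 /26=-0.04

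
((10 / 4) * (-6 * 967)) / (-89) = 14505 / 89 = 162.98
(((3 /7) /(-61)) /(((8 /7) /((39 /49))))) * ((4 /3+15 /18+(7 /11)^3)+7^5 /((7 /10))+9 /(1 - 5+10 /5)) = -267048717 /2273348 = -117.47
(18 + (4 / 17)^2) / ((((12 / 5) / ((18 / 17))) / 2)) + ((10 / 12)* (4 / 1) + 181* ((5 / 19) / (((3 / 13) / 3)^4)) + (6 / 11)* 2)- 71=4190506555876 / 3080451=1360354.88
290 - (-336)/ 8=332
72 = 72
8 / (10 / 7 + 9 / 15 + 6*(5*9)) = 0.03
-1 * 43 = -43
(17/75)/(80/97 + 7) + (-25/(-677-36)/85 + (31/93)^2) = 468297/3333275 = 0.14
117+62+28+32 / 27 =5621 / 27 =208.19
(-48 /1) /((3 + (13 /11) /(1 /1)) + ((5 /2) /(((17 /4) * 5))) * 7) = -374 /39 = -9.59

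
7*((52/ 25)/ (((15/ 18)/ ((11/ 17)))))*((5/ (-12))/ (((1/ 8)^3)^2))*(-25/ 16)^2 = -51251200/ 17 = -3014776.47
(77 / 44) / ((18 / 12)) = 7 / 6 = 1.17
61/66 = 0.92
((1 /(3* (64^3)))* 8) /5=1 /491520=0.00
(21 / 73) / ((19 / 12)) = 252 / 1387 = 0.18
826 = 826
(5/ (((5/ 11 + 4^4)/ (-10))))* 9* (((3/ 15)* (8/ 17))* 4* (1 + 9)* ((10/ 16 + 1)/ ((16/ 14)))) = -4950/ 527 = -9.39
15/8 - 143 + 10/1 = -1049/8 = -131.12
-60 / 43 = -1.40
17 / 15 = 1.13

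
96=96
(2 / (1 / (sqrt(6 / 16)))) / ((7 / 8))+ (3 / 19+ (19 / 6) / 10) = 541 / 1140+ 4 * sqrt(6) / 7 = 1.87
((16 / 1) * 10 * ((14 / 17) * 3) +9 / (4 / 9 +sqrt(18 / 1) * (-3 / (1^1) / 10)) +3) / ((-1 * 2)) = -38732331 / 195874 +32805 * sqrt(2) / 11522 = -193.71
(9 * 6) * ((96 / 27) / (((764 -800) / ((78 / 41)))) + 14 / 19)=23092 / 779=29.64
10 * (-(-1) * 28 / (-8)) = -35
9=9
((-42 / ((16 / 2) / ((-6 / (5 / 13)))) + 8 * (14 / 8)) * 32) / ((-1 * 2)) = -7672 / 5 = -1534.40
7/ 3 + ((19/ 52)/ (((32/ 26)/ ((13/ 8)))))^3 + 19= 8635142261/ 402653184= 21.45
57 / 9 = 19 / 3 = 6.33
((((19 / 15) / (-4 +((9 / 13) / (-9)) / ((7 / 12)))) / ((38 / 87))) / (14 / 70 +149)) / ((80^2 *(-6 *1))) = 2639 / 21542092800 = 0.00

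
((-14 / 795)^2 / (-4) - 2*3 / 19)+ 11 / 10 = 18832483 / 24016950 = 0.78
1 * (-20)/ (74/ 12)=-120/ 37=-3.24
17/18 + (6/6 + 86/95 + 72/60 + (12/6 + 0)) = 2069/342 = 6.05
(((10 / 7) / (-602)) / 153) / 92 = -0.00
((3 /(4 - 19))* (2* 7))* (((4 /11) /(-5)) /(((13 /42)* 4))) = 588 /3575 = 0.16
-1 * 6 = -6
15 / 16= 0.94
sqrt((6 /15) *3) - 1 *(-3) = sqrt(30) /5+3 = 4.10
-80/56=-10/7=-1.43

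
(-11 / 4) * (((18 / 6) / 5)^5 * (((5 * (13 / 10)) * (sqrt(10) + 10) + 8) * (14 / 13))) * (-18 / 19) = 168399 * sqrt(10) / 118750 + 12293127 / 771875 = 20.41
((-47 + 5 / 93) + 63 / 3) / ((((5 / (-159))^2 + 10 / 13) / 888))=-234739747944 / 7847185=-29913.88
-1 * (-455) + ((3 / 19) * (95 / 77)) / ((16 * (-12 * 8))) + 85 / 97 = 1743328795 / 3824128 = 455.88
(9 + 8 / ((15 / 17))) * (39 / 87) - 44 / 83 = 273269 / 36105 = 7.57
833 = 833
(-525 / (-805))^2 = 0.43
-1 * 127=-127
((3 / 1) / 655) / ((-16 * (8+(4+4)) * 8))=-3 / 1341440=-0.00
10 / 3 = 3.33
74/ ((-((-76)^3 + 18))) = 37/ 219479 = 0.00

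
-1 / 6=-0.17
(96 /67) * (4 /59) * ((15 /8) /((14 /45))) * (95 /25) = 61560 /27671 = 2.22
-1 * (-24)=24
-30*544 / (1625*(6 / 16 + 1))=-26112 / 3575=-7.30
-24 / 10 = -12 / 5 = -2.40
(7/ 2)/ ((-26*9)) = -7/ 468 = -0.01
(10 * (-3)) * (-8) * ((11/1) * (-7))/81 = -6160/27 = -228.15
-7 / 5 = -1.40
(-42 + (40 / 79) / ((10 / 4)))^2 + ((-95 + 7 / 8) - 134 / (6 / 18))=62455103 / 49928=1250.90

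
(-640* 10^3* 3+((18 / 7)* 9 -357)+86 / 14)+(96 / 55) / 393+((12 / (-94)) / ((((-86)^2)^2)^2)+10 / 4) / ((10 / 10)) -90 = -6810557035956655668410173641 / 3546398196100851512960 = -1920415.21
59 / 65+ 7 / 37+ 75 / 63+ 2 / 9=380239 / 151515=2.51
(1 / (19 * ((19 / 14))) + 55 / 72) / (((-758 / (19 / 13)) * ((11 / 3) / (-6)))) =20863 / 8237944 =0.00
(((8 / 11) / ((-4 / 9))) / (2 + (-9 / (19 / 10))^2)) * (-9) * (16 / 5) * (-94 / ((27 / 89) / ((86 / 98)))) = -6233540064 / 11887645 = -524.37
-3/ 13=-0.23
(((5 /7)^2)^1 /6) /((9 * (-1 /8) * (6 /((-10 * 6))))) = 1000 /1323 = 0.76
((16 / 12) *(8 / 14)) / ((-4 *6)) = -2 / 63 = -0.03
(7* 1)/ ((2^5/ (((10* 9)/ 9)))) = 35/ 16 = 2.19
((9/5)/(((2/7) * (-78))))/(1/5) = -21/52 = -0.40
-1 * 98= -98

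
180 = 180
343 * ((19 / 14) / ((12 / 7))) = 6517 / 24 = 271.54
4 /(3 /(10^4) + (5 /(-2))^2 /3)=120000 /62509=1.92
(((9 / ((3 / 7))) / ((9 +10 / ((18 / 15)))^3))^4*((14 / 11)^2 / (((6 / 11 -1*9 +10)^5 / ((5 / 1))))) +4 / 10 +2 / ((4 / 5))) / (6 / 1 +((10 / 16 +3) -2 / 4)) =2011836770188253590404780011 / 6330348457389685160911831040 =0.32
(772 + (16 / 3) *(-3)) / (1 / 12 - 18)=-9072 / 215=-42.20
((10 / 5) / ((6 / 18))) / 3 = 2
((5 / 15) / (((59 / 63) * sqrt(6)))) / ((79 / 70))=245 * sqrt(6) / 4661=0.13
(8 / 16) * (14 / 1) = 7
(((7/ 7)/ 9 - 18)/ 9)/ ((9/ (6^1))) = -322/ 243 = -1.33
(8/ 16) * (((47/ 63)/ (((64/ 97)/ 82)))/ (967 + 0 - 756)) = 186919/ 850752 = 0.22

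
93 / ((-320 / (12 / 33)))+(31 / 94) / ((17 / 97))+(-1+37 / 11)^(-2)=232312017 / 118827280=1.96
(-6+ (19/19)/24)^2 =20449/576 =35.50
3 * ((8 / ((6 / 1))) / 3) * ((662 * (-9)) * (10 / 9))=-26480 / 3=-8826.67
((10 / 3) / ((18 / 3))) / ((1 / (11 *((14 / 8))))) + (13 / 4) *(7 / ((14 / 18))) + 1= 737 / 18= 40.94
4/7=0.57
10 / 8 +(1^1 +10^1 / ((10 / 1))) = 13 / 4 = 3.25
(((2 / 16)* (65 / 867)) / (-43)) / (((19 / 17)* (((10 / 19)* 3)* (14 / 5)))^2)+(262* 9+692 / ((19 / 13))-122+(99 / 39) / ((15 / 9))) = 24380029360877 / 8993013120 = 2711.00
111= 111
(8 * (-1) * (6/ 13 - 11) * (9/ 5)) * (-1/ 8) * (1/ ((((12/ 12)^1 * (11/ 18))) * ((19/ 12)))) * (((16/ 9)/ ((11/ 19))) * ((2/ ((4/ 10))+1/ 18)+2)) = -424.74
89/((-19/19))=-89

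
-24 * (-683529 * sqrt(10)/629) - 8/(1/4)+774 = 742+16404696 * sqrt(10)/629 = 83216.09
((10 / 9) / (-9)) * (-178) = 1780 / 81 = 21.98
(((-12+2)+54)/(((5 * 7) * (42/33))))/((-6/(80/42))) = -968/3087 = -0.31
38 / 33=1.15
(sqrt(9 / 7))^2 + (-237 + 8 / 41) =-67594 / 287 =-235.52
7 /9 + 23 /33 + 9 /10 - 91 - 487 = -569869 /990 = -575.63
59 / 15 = 3.93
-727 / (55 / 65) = -9451 / 11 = -859.18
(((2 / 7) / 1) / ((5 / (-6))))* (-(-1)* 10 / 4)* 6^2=-216 / 7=-30.86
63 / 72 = 7 / 8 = 0.88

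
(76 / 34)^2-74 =-19942 / 289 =-69.00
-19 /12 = -1.58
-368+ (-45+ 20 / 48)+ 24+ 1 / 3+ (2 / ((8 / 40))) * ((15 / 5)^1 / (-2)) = -1613 / 4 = -403.25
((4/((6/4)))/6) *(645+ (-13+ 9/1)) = 2564/9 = 284.89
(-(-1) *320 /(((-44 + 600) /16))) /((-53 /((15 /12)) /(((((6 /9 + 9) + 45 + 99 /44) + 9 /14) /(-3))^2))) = -2337722500 /29239623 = -79.95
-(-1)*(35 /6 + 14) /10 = 119 /60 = 1.98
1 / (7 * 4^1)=0.04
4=4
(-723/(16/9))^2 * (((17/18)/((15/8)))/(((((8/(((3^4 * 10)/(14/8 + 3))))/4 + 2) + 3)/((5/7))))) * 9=97172707455/909328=106862.11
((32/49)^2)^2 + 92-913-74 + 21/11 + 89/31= -1749634251149/1965797141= -890.04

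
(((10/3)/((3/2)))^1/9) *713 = 176.05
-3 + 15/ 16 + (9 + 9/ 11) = 1365/ 176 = 7.76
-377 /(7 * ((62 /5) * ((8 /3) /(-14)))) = 5655 /248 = 22.80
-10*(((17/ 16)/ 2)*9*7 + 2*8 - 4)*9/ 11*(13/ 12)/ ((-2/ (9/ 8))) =226.70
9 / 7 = 1.29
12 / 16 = 3 / 4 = 0.75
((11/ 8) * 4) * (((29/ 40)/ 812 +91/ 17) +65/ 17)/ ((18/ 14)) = 1922107/ 48960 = 39.26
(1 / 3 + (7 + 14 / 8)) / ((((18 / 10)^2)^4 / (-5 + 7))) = 0.16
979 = 979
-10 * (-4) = 40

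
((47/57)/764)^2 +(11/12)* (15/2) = 13037946799/1896428304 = 6.88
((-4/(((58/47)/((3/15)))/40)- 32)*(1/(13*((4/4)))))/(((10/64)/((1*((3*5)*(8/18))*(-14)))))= 1003520/377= 2661.86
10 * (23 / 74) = 115 / 37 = 3.11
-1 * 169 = -169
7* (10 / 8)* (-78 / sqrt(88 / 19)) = -1365* sqrt(418) / 88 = -317.13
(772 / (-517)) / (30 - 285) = 772 / 131835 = 0.01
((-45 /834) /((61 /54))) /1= -405 /8479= -0.05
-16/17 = -0.94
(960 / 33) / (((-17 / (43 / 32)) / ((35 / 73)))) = -15050 / 13651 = -1.10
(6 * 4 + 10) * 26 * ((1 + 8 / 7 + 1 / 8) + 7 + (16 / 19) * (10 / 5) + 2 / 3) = 8196227 / 798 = 10270.96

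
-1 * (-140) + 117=257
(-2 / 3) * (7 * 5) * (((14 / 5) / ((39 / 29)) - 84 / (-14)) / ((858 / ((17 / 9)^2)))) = -3188248 / 4065633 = -0.78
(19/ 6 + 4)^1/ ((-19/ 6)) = -43/ 19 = -2.26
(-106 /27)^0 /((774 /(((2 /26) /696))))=1 /7003152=0.00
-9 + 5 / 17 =-148 / 17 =-8.71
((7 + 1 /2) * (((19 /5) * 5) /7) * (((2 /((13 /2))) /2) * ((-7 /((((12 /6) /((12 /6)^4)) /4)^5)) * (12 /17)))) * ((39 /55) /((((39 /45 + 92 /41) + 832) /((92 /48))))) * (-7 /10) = 56812904644608 /96041891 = 591542.96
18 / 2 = 9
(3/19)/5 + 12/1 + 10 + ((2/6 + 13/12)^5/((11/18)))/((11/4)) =1010128783/39726720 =25.43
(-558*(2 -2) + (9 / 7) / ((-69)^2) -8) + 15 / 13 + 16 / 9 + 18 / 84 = -600835 / 123786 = -4.85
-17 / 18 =-0.94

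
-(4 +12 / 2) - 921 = -931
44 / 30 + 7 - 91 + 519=6547 / 15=436.47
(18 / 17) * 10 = 180 / 17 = 10.59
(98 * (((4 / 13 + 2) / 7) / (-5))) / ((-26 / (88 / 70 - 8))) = -1416 / 845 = -1.68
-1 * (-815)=815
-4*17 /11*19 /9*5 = -6460 /99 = -65.25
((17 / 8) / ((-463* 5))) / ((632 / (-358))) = 3043 / 5852320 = 0.00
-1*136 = -136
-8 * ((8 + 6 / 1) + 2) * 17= -2176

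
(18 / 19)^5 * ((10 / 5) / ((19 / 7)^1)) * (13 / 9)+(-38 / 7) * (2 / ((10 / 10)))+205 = 64202831127 / 329321167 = 194.96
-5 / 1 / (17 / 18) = -90 / 17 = -5.29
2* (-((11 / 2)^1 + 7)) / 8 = -25 / 8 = -3.12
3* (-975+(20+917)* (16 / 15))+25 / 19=7098 / 95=74.72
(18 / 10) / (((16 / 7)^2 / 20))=441 / 64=6.89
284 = 284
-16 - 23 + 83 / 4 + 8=-41 / 4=-10.25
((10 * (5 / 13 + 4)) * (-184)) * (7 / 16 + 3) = -360525 / 13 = -27732.69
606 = 606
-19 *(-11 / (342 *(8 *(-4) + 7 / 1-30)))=-1 / 90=-0.01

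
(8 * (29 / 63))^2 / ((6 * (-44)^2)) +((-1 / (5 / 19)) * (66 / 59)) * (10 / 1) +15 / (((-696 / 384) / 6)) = -92.16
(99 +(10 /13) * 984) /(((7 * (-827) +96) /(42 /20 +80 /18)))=-2184601 /2220270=-0.98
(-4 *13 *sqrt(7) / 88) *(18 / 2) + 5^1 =5 - 117 *sqrt(7) / 22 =-9.07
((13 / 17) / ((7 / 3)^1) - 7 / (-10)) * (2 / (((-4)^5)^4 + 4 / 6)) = 3669 / 1962628255581350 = 0.00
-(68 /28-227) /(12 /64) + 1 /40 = 335367 /280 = 1197.74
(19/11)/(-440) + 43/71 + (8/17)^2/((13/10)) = 996768247/1291055480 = 0.77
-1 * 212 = -212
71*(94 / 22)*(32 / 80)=121.35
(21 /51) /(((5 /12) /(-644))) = -636.42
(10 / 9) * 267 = 890 / 3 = 296.67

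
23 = 23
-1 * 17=-17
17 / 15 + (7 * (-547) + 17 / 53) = -3042899 / 795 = -3827.55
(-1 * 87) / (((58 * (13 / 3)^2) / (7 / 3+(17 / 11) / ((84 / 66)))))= -1341 / 4732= -0.28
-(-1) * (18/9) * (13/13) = 2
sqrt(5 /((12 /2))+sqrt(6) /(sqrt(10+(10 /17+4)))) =sqrt(558 * sqrt(1581)+28830) /186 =1.21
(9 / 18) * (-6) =-3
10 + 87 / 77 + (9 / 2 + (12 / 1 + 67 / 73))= 320933 / 11242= 28.55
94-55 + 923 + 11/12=11555/12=962.92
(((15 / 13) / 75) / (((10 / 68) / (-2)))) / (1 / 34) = -2312 / 325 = -7.11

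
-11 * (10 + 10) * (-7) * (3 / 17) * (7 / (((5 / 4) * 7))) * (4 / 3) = 4928 / 17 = 289.88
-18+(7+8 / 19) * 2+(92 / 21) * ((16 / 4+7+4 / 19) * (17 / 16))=26081 / 532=49.02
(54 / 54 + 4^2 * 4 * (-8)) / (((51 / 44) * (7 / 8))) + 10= -25186 / 51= -493.84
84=84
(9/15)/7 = 3/35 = 0.09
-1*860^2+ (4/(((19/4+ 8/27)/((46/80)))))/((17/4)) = -34261965032/46325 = -739599.89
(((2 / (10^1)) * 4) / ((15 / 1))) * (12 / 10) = 8 / 125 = 0.06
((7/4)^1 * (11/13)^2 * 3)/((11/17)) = 3927/676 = 5.81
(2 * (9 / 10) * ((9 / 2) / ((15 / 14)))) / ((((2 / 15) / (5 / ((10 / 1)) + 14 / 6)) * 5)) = 3213 / 100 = 32.13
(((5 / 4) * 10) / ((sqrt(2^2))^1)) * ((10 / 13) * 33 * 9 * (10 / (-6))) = -61875 / 26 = -2379.81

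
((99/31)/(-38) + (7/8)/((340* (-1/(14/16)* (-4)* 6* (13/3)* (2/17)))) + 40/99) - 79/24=-46131442921/15524720640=-2.97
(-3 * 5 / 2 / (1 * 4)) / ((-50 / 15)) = 9 / 16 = 0.56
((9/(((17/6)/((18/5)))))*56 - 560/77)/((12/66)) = 295976/85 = 3482.07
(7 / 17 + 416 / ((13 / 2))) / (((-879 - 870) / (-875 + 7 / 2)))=636195 / 19822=32.10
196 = 196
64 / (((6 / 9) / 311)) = 29856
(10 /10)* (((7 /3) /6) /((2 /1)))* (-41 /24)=-287 /864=-0.33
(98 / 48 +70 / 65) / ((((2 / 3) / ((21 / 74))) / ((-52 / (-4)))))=20433 / 1184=17.26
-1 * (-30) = 30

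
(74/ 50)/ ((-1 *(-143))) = 37/ 3575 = 0.01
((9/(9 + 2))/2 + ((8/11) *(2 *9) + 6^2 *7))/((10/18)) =4779/10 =477.90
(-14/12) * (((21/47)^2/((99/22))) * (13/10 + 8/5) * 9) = -29841/22090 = -1.35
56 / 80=7 / 10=0.70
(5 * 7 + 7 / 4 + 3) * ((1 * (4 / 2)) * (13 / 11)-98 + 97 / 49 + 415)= 6884859 / 539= 12773.39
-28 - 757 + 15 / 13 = -10190 / 13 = -783.85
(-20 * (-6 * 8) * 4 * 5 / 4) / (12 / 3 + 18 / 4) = 9600 / 17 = 564.71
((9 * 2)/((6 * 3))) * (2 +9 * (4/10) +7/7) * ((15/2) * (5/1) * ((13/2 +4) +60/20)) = 13365/4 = 3341.25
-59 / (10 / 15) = -177 / 2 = -88.50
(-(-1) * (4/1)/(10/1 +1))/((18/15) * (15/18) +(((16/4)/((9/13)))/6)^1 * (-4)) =-108/847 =-0.13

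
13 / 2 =6.50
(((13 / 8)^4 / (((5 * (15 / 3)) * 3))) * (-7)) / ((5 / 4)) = -199927 / 384000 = -0.52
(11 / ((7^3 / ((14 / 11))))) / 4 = 1 / 98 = 0.01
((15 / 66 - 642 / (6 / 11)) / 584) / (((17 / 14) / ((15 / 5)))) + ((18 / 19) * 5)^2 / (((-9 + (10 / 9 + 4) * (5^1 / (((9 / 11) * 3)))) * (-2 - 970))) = -67539872787 / 13522462184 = -4.99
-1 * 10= -10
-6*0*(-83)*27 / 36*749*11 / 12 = 0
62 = 62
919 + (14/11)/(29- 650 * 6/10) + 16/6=10979773/11913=921.66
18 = 18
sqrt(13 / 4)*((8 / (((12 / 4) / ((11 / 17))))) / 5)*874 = 38456*sqrt(13) / 255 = 543.75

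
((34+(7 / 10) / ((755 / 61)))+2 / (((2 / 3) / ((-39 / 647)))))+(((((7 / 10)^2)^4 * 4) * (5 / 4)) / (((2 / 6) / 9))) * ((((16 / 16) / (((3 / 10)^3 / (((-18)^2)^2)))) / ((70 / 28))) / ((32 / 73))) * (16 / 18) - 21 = 29972030395368699 / 1221212500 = 24542846.06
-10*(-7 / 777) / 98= 5 / 5439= 0.00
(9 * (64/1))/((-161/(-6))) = 21.47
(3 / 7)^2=9 / 49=0.18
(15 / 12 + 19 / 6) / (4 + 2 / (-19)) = 1007 / 888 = 1.13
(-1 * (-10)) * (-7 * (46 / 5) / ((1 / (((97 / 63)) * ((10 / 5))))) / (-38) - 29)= -40666 / 171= -237.81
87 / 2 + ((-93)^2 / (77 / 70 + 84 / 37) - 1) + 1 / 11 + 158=75905871 / 27434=2766.85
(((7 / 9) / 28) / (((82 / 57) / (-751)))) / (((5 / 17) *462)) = -242573 / 2273040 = -0.11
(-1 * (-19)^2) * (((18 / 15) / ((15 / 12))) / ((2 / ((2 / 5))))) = -8664 / 125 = -69.31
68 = 68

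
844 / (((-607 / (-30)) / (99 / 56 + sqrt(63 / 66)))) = 12660 * sqrt(462) / 6677 + 313335 / 4249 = 114.50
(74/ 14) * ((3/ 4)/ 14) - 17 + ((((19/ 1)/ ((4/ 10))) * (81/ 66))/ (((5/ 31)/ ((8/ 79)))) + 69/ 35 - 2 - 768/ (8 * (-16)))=44037751/ 1703240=25.86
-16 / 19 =-0.84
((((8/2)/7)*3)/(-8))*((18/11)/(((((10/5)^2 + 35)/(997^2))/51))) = -456250131/1001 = -455794.34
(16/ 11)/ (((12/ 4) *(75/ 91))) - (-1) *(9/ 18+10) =54887/ 4950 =11.09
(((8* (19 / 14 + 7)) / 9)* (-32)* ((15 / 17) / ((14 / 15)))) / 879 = -62400 / 244069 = -0.26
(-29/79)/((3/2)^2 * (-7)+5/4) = 2/79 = 0.03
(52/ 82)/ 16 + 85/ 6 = 14.21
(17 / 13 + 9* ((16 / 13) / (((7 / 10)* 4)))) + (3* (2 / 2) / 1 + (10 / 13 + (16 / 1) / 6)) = 3194 / 273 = 11.70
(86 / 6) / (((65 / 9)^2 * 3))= 387 / 4225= 0.09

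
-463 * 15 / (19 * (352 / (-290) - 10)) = 335675 / 10298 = 32.60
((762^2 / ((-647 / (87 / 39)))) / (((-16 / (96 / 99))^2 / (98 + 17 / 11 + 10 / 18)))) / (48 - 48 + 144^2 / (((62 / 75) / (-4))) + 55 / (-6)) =919646160704 / 125367252421983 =0.01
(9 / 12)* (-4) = -3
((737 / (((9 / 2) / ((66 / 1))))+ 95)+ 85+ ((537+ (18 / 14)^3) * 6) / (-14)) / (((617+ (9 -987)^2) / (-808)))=-62613445504 / 6893998503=-9.08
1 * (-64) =-64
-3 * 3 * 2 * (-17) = 306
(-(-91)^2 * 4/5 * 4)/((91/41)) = -59696/5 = -11939.20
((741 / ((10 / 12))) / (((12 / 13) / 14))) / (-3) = -4495.40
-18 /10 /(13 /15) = -2.08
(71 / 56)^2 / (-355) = -71 / 15680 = -0.00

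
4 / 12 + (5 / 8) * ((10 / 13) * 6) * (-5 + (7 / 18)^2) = -38339 / 2808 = -13.65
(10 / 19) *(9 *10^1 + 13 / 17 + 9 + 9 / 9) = 53.03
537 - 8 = 529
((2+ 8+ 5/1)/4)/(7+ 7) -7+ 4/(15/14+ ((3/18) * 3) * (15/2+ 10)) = -97403/15400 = -6.32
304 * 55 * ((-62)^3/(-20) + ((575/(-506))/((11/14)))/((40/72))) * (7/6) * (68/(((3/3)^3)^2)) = 15803095337.70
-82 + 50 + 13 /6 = -179 /6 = -29.83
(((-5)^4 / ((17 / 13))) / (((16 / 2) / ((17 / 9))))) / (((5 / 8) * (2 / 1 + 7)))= 1625 / 81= 20.06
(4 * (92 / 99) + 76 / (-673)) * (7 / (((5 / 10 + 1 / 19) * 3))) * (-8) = -73002560 / 599643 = -121.74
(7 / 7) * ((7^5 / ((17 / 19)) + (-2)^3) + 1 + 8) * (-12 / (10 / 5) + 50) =14051400 / 17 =826552.94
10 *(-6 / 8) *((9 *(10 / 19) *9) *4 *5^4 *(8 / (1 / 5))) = -607500000 / 19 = -31973684.21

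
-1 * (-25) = 25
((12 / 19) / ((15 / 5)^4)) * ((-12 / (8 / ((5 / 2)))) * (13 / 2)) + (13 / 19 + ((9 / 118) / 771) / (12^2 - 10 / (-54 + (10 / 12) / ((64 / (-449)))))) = 2829998835047 / 5726971938528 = 0.49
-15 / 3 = -5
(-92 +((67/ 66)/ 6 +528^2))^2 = 77669325168.90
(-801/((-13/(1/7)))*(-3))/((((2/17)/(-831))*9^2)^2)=-1973546609/9828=-200808.57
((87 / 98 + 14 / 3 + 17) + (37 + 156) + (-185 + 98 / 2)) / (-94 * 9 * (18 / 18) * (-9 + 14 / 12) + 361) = 23389 / 2054472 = 0.01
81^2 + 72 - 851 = 5782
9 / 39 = 3 / 13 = 0.23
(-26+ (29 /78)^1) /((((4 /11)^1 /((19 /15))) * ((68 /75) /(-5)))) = 10444775 /21216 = 492.31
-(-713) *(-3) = -2139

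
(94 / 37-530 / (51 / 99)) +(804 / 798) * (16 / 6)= -256892980 / 250971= -1023.60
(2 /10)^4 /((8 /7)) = 7 /5000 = 0.00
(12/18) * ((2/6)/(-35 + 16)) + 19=3247/171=18.99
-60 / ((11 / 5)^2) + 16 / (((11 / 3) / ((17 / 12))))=-752 / 121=-6.21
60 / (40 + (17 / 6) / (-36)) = 1.50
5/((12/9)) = 15/4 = 3.75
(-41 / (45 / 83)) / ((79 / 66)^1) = -74866 / 1185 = -63.18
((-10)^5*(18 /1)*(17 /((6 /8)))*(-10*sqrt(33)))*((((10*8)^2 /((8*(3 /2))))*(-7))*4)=-6092800000000*sqrt(33)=-35000471292826.90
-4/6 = -2/3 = -0.67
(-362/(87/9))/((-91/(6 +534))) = 586440/2639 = 222.22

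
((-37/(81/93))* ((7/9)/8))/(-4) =8029/7776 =1.03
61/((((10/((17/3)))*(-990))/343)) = -355691/29700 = -11.98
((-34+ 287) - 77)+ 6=182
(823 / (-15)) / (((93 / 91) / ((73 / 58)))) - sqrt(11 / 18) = -5467189 / 80910 - sqrt(22) / 6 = -68.35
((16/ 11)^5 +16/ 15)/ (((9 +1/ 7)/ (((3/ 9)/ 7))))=1144091/ 28989180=0.04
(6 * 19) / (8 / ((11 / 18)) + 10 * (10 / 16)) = 5016 / 851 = 5.89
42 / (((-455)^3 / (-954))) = 5724 / 13456625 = 0.00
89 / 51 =1.75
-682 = -682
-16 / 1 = -16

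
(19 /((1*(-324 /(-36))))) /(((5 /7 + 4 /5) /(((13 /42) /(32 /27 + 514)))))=19 /22684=0.00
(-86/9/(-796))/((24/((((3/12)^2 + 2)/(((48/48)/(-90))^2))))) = 106425/12736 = 8.36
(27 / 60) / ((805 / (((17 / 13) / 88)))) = 153 / 18418400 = 0.00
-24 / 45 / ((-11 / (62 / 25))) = 496 / 4125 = 0.12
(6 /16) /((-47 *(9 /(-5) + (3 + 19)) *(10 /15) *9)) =-5 /75952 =-0.00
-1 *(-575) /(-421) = -575 /421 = -1.37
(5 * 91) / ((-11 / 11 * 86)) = -5.29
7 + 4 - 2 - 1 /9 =80 /9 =8.89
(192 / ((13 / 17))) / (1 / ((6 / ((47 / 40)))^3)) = 45121536000 / 1349699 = 33430.81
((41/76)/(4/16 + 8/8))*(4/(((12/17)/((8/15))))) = 1.30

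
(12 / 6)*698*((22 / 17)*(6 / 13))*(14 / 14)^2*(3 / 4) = 138204 / 221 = 625.36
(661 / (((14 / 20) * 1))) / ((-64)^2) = 3305 / 14336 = 0.23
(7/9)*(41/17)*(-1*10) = -18.76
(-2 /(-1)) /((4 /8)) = 4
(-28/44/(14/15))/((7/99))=-135/14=-9.64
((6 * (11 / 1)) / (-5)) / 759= -2 / 115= -0.02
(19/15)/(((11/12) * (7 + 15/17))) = 646/3685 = 0.18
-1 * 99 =-99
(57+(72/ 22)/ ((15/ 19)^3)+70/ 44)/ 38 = 1.72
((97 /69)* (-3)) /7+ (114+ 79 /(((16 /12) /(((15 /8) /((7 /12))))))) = 391351 /1288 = 303.84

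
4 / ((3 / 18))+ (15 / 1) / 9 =77 / 3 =25.67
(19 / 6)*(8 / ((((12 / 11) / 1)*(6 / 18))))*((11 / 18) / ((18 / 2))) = 4.73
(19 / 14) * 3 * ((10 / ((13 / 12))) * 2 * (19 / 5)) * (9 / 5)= 233928 / 455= 514.13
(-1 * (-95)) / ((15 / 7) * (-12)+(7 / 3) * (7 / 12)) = -3.90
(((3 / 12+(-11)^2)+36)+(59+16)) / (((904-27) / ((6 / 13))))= 2787 / 22802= 0.12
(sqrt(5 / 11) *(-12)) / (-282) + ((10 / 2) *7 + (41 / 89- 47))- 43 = -4854 / 89 + 2 *sqrt(55) / 517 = -54.51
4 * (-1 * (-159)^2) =-101124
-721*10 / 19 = -7210 / 19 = -379.47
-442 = -442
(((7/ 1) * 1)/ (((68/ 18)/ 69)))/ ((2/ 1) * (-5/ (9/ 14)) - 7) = -5589/ 986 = -5.67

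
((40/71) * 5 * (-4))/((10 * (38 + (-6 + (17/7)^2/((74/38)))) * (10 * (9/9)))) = -14504/4508997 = -0.00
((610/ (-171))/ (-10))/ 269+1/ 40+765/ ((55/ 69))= 19424990549/ 20239560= 959.75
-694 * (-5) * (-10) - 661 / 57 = -1978561 / 57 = -34711.60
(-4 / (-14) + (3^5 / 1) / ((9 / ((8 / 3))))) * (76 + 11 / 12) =233519 / 42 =5559.98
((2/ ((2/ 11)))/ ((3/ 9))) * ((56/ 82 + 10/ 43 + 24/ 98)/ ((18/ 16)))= 2940432/ 86387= 34.04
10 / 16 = 5 / 8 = 0.62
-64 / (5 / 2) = -128 / 5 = -25.60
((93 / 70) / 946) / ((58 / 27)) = 2511 / 3840760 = 0.00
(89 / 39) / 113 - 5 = -21946 / 4407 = -4.98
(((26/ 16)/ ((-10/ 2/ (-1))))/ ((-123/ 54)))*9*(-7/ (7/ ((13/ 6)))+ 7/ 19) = 351/ 152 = 2.31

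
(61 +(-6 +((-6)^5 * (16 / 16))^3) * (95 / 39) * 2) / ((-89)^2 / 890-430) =297783823560670 / 54743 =5439669429.16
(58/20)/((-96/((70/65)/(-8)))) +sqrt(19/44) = 203/49920 +sqrt(209)/22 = 0.66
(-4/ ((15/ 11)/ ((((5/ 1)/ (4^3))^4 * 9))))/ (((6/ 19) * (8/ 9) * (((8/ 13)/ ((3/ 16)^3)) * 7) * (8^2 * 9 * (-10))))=1833975/ 1970324836974592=0.00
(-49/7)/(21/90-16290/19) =3990/488567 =0.01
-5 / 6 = -0.83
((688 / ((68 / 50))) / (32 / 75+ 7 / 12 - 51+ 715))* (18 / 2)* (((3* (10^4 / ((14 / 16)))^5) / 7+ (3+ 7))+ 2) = 939349333333333333468237520000 / 1642027093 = 572066890575558446932.54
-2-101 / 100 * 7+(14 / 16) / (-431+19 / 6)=-1164397 / 128350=-9.07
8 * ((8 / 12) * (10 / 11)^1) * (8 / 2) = 640 / 33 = 19.39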